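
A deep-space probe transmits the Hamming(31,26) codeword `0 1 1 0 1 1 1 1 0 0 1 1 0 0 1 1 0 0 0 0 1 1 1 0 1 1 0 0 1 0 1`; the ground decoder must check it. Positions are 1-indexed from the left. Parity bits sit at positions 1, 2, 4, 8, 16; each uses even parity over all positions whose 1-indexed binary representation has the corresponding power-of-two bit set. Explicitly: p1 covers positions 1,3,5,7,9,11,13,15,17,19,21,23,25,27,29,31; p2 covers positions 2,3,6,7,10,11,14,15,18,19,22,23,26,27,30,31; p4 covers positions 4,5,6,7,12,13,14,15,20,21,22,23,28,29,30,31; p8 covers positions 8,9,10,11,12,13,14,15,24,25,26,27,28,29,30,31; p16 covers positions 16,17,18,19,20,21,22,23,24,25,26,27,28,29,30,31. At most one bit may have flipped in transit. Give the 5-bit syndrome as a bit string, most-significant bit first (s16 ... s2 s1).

s1: b1⊕b3⊕b5⊕b7⊕b9⊕b11⊕b13⊕b15⊕b17⊕b19⊕b21⊕b23⊕b25⊕b27⊕b29⊕b31 = 0⊕1⊕1⊕1⊕0⊕1⊕0⊕1⊕0⊕0⊕1⊕1⊕1⊕0⊕1⊕1 = 0
s2: b2⊕b3⊕b6⊕b7⊕b10⊕b11⊕b14⊕b15⊕b18⊕b19⊕b22⊕b23⊕b26⊕b27⊕b30⊕b31 = 1⊕1⊕1⊕1⊕0⊕1⊕0⊕1⊕0⊕0⊕1⊕1⊕1⊕0⊕0⊕1 = 0
s4: b4⊕b5⊕b6⊕b7⊕b12⊕b13⊕b14⊕b15⊕b20⊕b21⊕b22⊕b23⊕b28⊕b29⊕b30⊕b31 = 0⊕1⊕1⊕1⊕1⊕0⊕0⊕1⊕0⊕1⊕1⊕1⊕0⊕1⊕0⊕1 = 0
s8: b8⊕b9⊕b10⊕b11⊕b12⊕b13⊕b14⊕b15⊕b24⊕b25⊕b26⊕b27⊕b28⊕b29⊕b30⊕b31 = 1⊕0⊕0⊕1⊕1⊕0⊕0⊕1⊕0⊕1⊕1⊕0⊕0⊕1⊕0⊕1 = 0
s16: b16⊕b17⊕b18⊕b19⊕b20⊕b21⊕b22⊕b23⊕b24⊕b25⊕b26⊕b27⊕b28⊕b29⊕b30⊕b31 = 1⊕0⊕0⊕0⊕0⊕1⊕1⊕1⊕0⊕1⊕1⊕0⊕0⊕1⊕0⊕1 = 0
Syndrome (s16...s1) = 00000 → position 0 (no error).

00000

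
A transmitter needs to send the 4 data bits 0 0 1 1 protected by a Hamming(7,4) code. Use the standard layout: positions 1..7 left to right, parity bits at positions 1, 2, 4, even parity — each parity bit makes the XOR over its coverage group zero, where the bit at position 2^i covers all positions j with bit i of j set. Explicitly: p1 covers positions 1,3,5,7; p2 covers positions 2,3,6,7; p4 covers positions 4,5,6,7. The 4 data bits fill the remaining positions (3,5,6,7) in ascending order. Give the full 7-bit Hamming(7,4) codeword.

Place data bits at non-power-of-two positions: b3=0, b5=0, b6=1, b7=1.
p1 = XOR of data positions {3,5,7} = 0⊕0⊕1 = 1
p2 = XOR of data positions {3,6,7} = 0⊕1⊕1 = 0
p4 = XOR of data positions {5,6,7} = 0⊕1⊕1 = 0
Codeword b1..b7 = 1000011

1000011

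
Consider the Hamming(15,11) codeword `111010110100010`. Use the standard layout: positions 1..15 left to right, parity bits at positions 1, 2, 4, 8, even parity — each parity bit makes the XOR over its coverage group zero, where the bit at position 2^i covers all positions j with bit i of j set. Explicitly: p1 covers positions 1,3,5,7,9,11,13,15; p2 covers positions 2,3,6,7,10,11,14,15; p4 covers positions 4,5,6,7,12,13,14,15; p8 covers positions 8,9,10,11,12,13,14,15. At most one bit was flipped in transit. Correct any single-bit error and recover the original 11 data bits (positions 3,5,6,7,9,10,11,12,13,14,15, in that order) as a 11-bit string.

11010100000

s1: b1⊕b3⊕b5⊕b7⊕b9⊕b11⊕b13⊕b15 = 1⊕1⊕1⊕1⊕0⊕0⊕0⊕0 = 0
s2: b2⊕b3⊕b6⊕b7⊕b10⊕b11⊕b14⊕b15 = 1⊕1⊕0⊕1⊕1⊕0⊕1⊕0 = 1
s4: b4⊕b5⊕b6⊕b7⊕b12⊕b13⊕b14⊕b15 = 0⊕1⊕0⊕1⊕0⊕0⊕1⊕0 = 1
s8: b8⊕b9⊕b10⊕b11⊕b12⊕b13⊕b14⊕b15 = 1⊕0⊕1⊕0⊕0⊕0⊕1⊕0 = 1
Syndrome (s8...s1) = 1110 → position 14.
Flip bit 14: corrected codeword = 111010110100000
Data bits at positions 3,5,6,7,9,10,11,12,13,14,15: 11010100000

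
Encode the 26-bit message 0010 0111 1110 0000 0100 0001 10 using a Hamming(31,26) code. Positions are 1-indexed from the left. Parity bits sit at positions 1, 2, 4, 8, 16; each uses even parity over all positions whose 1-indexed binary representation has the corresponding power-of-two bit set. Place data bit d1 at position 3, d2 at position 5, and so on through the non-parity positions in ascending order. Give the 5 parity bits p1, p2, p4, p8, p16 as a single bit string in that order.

Place data bits at non-power-of-two positions: b3=0, b5=0, b6=1, b7=0, b9=0, b10=1, b11=1, b12=1, b13=1, b14=1, b15=1, b17=0, b18=0, b19=0, b20=0, b21=0, b22=0, b23=1, b24=0, b25=0, b26=0, b27=0, b28=0, b29=1, b30=1, b31=0.
p1 = XOR of data positions {3,5,7,9,11,13,15,17,19,21,23,25,27,29,31} = 0⊕0⊕0⊕0⊕1⊕1⊕1⊕0⊕0⊕0⊕1⊕0⊕0⊕1⊕0 = 1
p2 = XOR of data positions {3,6,7,10,11,14,15,18,19,22,23,26,27,30,31} = 0⊕1⊕0⊕1⊕1⊕1⊕1⊕0⊕0⊕0⊕1⊕0⊕0⊕1⊕0 = 1
p4 = XOR of data positions {5,6,7,12,13,14,15,20,21,22,23,28,29,30,31} = 0⊕1⊕0⊕1⊕1⊕1⊕1⊕0⊕0⊕0⊕1⊕0⊕1⊕1⊕0 = 0
p8 = XOR of data positions {9,10,11,12,13,14,15,24,25,26,27,28,29,30,31} = 0⊕1⊕1⊕1⊕1⊕1⊕1⊕0⊕0⊕0⊕0⊕0⊕1⊕1⊕0 = 0
p16 = XOR of data positions {17,18,19,20,21,22,23,24,25,26,27,28,29,30,31} = 0⊕0⊕0⊕0⊕0⊕0⊕1⊕0⊕0⊕0⊕0⊕0⊕1⊕1⊕0 = 1
Parity bits p1,p2,p4,p8,p16 = 11001

11001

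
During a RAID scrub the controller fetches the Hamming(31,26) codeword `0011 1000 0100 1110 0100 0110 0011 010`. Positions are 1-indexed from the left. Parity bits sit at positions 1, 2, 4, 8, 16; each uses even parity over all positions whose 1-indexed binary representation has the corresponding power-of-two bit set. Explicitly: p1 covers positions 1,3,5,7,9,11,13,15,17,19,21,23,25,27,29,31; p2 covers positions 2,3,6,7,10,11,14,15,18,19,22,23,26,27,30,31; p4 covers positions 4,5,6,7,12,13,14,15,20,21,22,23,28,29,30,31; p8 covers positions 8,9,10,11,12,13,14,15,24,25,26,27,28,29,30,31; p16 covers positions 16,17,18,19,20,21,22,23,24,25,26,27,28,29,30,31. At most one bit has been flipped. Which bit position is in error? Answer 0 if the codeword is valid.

14

s1: b1⊕b3⊕b5⊕b7⊕b9⊕b11⊕b13⊕b15⊕b17⊕b19⊕b21⊕b23⊕b25⊕b27⊕b29⊕b31 = 0⊕1⊕1⊕0⊕0⊕0⊕1⊕1⊕0⊕0⊕0⊕1⊕0⊕1⊕0⊕0 = 0
s2: b2⊕b3⊕b6⊕b7⊕b10⊕b11⊕b14⊕b15⊕b18⊕b19⊕b22⊕b23⊕b26⊕b27⊕b30⊕b31 = 0⊕1⊕0⊕0⊕1⊕0⊕1⊕1⊕1⊕0⊕1⊕1⊕0⊕1⊕1⊕0 = 1
s4: b4⊕b5⊕b6⊕b7⊕b12⊕b13⊕b14⊕b15⊕b20⊕b21⊕b22⊕b23⊕b28⊕b29⊕b30⊕b31 = 1⊕1⊕0⊕0⊕0⊕1⊕1⊕1⊕0⊕0⊕1⊕1⊕1⊕0⊕1⊕0 = 1
s8: b8⊕b9⊕b10⊕b11⊕b12⊕b13⊕b14⊕b15⊕b24⊕b25⊕b26⊕b27⊕b28⊕b29⊕b30⊕b31 = 0⊕0⊕1⊕0⊕0⊕1⊕1⊕1⊕0⊕0⊕0⊕1⊕1⊕0⊕1⊕0 = 1
s16: b16⊕b17⊕b18⊕b19⊕b20⊕b21⊕b22⊕b23⊕b24⊕b25⊕b26⊕b27⊕b28⊕b29⊕b30⊕b31 = 0⊕0⊕1⊕0⊕0⊕0⊕1⊕1⊕0⊕0⊕0⊕1⊕1⊕0⊕1⊕0 = 0
Syndrome (s16...s1) = 01110 → position 14.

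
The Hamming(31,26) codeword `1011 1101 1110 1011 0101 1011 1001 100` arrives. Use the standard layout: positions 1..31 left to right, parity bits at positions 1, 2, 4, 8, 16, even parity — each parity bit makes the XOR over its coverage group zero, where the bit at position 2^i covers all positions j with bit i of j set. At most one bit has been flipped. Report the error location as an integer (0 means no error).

s1: b1⊕b3⊕b5⊕b7⊕b9⊕b11⊕b13⊕b15⊕b17⊕b19⊕b21⊕b23⊕b25⊕b27⊕b29⊕b31 = 1⊕1⊕1⊕0⊕1⊕1⊕1⊕1⊕0⊕0⊕1⊕1⊕1⊕0⊕1⊕0 = 1
s2: b2⊕b3⊕b6⊕b7⊕b10⊕b11⊕b14⊕b15⊕b18⊕b19⊕b22⊕b23⊕b26⊕b27⊕b30⊕b31 = 0⊕1⊕1⊕0⊕1⊕1⊕0⊕1⊕1⊕0⊕0⊕1⊕0⊕0⊕0⊕0 = 1
s4: b4⊕b5⊕b6⊕b7⊕b12⊕b13⊕b14⊕b15⊕b20⊕b21⊕b22⊕b23⊕b28⊕b29⊕b30⊕b31 = 1⊕1⊕1⊕0⊕0⊕1⊕0⊕1⊕1⊕1⊕0⊕1⊕1⊕1⊕0⊕0 = 0
s8: b8⊕b9⊕b10⊕b11⊕b12⊕b13⊕b14⊕b15⊕b24⊕b25⊕b26⊕b27⊕b28⊕b29⊕b30⊕b31 = 1⊕1⊕1⊕1⊕0⊕1⊕0⊕1⊕1⊕1⊕0⊕0⊕1⊕1⊕0⊕0 = 0
s16: b16⊕b17⊕b18⊕b19⊕b20⊕b21⊕b22⊕b23⊕b24⊕b25⊕b26⊕b27⊕b28⊕b29⊕b30⊕b31 = 1⊕0⊕1⊕0⊕1⊕1⊕0⊕1⊕1⊕1⊕0⊕0⊕1⊕1⊕0⊕0 = 1
Syndrome (s16...s1) = 10011 → position 19.

19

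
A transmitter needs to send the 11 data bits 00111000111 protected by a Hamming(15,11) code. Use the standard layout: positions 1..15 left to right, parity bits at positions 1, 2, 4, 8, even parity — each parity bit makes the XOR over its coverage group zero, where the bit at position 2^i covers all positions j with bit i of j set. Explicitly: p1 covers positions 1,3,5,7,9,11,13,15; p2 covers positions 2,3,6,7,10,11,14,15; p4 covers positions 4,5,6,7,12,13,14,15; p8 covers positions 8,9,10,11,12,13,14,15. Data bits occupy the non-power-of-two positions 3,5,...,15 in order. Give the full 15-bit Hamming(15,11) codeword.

000101101000111

Place data bits at non-power-of-two positions: b3=0, b5=0, b6=1, b7=1, b9=1, b10=0, b11=0, b12=0, b13=1, b14=1, b15=1.
p1 = XOR of data positions {3,5,7,9,11,13,15} = 0⊕0⊕1⊕1⊕0⊕1⊕1 = 0
p2 = XOR of data positions {3,6,7,10,11,14,15} = 0⊕1⊕1⊕0⊕0⊕1⊕1 = 0
p4 = XOR of data positions {5,6,7,12,13,14,15} = 0⊕1⊕1⊕0⊕1⊕1⊕1 = 1
p8 = XOR of data positions {9,10,11,12,13,14,15} = 1⊕0⊕0⊕0⊕1⊕1⊕1 = 0
Codeword b1..b15 = 000101101000111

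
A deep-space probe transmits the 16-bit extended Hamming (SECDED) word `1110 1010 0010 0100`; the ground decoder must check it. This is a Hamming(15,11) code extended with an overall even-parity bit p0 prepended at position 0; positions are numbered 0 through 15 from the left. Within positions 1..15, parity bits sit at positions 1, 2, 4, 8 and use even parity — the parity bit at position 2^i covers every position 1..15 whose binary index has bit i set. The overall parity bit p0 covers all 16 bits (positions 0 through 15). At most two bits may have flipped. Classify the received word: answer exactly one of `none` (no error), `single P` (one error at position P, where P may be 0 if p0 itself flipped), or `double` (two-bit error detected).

single 6

s1: b1⊕b3⊕b5⊕b7⊕b9⊕b11⊕b13⊕b15 = 1⊕0⊕0⊕0⊕0⊕0⊕1⊕0 = 0
s2: b2⊕b3⊕b6⊕b7⊕b10⊕b11⊕b14⊕b15 = 1⊕0⊕1⊕0⊕1⊕0⊕0⊕0 = 1
s4: b4⊕b5⊕b6⊕b7⊕b12⊕b13⊕b14⊕b15 = 1⊕0⊕1⊕0⊕0⊕1⊕0⊕0 = 1
s8: b8⊕b9⊕b10⊕b11⊕b12⊕b13⊕b14⊕b15 = 0⊕0⊕1⊕0⊕0⊕1⊕0⊕0 = 0
Syndrome (s8...s1) = 0110 → position 6.
Overall parity (XOR of all 16 bits, including p0): 1⊕1⊕1⊕0⊕1⊕0⊕1⊕0⊕0⊕0⊕1⊕0⊕0⊕1⊕0⊕0 = 1
Overall=1, syndrome position=6 → single-bit error at position 6.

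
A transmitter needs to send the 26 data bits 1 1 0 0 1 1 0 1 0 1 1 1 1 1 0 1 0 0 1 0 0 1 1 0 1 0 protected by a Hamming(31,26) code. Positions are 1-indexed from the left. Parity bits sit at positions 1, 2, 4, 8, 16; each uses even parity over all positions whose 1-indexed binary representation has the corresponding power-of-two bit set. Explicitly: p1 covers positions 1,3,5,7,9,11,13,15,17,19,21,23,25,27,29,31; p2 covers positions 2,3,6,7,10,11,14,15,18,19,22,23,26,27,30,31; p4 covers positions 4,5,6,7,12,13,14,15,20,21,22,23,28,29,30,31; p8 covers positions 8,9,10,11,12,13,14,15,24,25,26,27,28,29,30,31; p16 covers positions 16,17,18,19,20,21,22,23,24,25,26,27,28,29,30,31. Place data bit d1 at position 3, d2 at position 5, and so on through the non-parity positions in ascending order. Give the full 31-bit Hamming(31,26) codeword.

0011100111010110111010010011010

Place data bits at non-power-of-two positions: b3=1, b5=1, b6=0, b7=0, b9=1, b10=1, b11=0, b12=1, b13=0, b14=1, b15=1, b17=1, b18=1, b19=1, b20=0, b21=1, b22=0, b23=0, b24=1, b25=0, b26=0, b27=1, b28=1, b29=0, b30=1, b31=0.
p1 = XOR of data positions {3,5,7,9,11,13,15,17,19,21,23,25,27,29,31} = 1⊕1⊕0⊕1⊕0⊕0⊕1⊕1⊕1⊕1⊕0⊕0⊕1⊕0⊕0 = 0
p2 = XOR of data positions {3,6,7,10,11,14,15,18,19,22,23,26,27,30,31} = 1⊕0⊕0⊕1⊕0⊕1⊕1⊕1⊕1⊕0⊕0⊕0⊕1⊕1⊕0 = 0
p4 = XOR of data positions {5,6,7,12,13,14,15,20,21,22,23,28,29,30,31} = 1⊕0⊕0⊕1⊕0⊕1⊕1⊕0⊕1⊕0⊕0⊕1⊕0⊕1⊕0 = 1
p8 = XOR of data positions {9,10,11,12,13,14,15,24,25,26,27,28,29,30,31} = 1⊕1⊕0⊕1⊕0⊕1⊕1⊕1⊕0⊕0⊕1⊕1⊕0⊕1⊕0 = 1
p16 = XOR of data positions {17,18,19,20,21,22,23,24,25,26,27,28,29,30,31} = 1⊕1⊕1⊕0⊕1⊕0⊕0⊕1⊕0⊕0⊕1⊕1⊕0⊕1⊕0 = 0
Codeword b1..b31 = 0011100111010110111010010011010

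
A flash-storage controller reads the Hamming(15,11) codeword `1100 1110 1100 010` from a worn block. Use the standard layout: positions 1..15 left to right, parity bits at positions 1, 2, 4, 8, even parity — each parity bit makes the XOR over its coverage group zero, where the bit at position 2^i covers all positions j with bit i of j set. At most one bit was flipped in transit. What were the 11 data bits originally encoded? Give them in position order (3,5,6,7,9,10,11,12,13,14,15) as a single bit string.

01111000010

s1: b1⊕b3⊕b5⊕b7⊕b9⊕b11⊕b13⊕b15 = 1⊕0⊕1⊕1⊕1⊕0⊕0⊕0 = 0
s2: b2⊕b3⊕b6⊕b7⊕b10⊕b11⊕b14⊕b15 = 1⊕0⊕1⊕1⊕1⊕0⊕1⊕0 = 1
s4: b4⊕b5⊕b6⊕b7⊕b12⊕b13⊕b14⊕b15 = 0⊕1⊕1⊕1⊕0⊕0⊕1⊕0 = 0
s8: b8⊕b9⊕b10⊕b11⊕b12⊕b13⊕b14⊕b15 = 0⊕1⊕1⊕0⊕0⊕0⊕1⊕0 = 1
Syndrome (s8...s1) = 1010 → position 10.
Flip bit 10: corrected codeword = 110011101000010
Data bits at positions 3,5,6,7,9,10,11,12,13,14,15: 01111000010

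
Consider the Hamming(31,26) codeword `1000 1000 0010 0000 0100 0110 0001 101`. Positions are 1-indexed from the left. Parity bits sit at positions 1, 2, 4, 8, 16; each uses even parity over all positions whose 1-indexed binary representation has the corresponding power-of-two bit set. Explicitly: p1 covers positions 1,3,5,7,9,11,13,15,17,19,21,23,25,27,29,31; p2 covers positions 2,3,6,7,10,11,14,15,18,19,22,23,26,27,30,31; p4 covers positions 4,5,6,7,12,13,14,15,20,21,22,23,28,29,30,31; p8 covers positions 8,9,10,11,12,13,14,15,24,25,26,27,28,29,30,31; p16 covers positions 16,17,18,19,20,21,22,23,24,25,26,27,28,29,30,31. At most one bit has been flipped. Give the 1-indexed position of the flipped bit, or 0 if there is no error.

s1: b1⊕b3⊕b5⊕b7⊕b9⊕b11⊕b13⊕b15⊕b17⊕b19⊕b21⊕b23⊕b25⊕b27⊕b29⊕b31 = 1⊕0⊕1⊕0⊕0⊕1⊕0⊕0⊕0⊕0⊕0⊕1⊕0⊕0⊕1⊕1 = 0
s2: b2⊕b3⊕b6⊕b7⊕b10⊕b11⊕b14⊕b15⊕b18⊕b19⊕b22⊕b23⊕b26⊕b27⊕b30⊕b31 = 0⊕0⊕0⊕0⊕0⊕1⊕0⊕0⊕1⊕0⊕1⊕1⊕0⊕0⊕0⊕1 = 1
s4: b4⊕b5⊕b6⊕b7⊕b12⊕b13⊕b14⊕b15⊕b20⊕b21⊕b22⊕b23⊕b28⊕b29⊕b30⊕b31 = 0⊕1⊕0⊕0⊕0⊕0⊕0⊕0⊕0⊕0⊕1⊕1⊕1⊕1⊕0⊕1 = 0
s8: b8⊕b9⊕b10⊕b11⊕b12⊕b13⊕b14⊕b15⊕b24⊕b25⊕b26⊕b27⊕b28⊕b29⊕b30⊕b31 = 0⊕0⊕0⊕1⊕0⊕0⊕0⊕0⊕0⊕0⊕0⊕0⊕1⊕1⊕0⊕1 = 0
s16: b16⊕b17⊕b18⊕b19⊕b20⊕b21⊕b22⊕b23⊕b24⊕b25⊕b26⊕b27⊕b28⊕b29⊕b30⊕b31 = 0⊕0⊕1⊕0⊕0⊕0⊕1⊕1⊕0⊕0⊕0⊕0⊕1⊕1⊕0⊕1 = 0
Syndrome (s16...s1) = 00010 → position 2.

2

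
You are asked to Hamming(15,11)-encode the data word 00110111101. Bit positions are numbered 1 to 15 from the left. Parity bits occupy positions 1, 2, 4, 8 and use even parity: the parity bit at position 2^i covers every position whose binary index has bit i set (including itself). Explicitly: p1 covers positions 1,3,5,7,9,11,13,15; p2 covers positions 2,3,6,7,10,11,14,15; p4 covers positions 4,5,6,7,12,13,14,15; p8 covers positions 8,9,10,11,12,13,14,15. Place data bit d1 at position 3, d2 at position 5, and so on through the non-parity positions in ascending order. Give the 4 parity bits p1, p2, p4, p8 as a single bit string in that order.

Place data bits at non-power-of-two positions: b3=0, b5=0, b6=1, b7=1, b9=0, b10=1, b11=1, b12=1, b13=1, b14=0, b15=1.
p1 = XOR of data positions {3,5,7,9,11,13,15} = 0⊕0⊕1⊕0⊕1⊕1⊕1 = 0
p2 = XOR of data positions {3,6,7,10,11,14,15} = 0⊕1⊕1⊕1⊕1⊕0⊕1 = 1
p4 = XOR of data positions {5,6,7,12,13,14,15} = 0⊕1⊕1⊕1⊕1⊕0⊕1 = 1
p8 = XOR of data positions {9,10,11,12,13,14,15} = 0⊕1⊕1⊕1⊕1⊕0⊕1 = 1
Parity bits p1,p2,p4,p8 = 0111

0111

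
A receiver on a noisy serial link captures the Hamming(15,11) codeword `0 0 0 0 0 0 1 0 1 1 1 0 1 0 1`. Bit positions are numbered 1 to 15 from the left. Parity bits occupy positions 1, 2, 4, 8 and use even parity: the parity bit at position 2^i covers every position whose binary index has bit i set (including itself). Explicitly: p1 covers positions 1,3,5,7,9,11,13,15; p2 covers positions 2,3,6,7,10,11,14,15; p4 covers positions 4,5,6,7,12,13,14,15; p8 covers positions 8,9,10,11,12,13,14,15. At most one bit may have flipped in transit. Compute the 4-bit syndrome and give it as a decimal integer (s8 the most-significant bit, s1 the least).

s1: b1⊕b3⊕b5⊕b7⊕b9⊕b11⊕b13⊕b15 = 0⊕0⊕0⊕1⊕1⊕1⊕1⊕1 = 1
s2: b2⊕b3⊕b6⊕b7⊕b10⊕b11⊕b14⊕b15 = 0⊕0⊕0⊕1⊕1⊕1⊕0⊕1 = 0
s4: b4⊕b5⊕b6⊕b7⊕b12⊕b13⊕b14⊕b15 = 0⊕0⊕0⊕1⊕0⊕1⊕0⊕1 = 1
s8: b8⊕b9⊕b10⊕b11⊕b12⊕b13⊕b14⊕b15 = 0⊕1⊕1⊕1⊕0⊕1⊕0⊕1 = 1
Syndrome (s8...s1) = 1101 → position 13.

13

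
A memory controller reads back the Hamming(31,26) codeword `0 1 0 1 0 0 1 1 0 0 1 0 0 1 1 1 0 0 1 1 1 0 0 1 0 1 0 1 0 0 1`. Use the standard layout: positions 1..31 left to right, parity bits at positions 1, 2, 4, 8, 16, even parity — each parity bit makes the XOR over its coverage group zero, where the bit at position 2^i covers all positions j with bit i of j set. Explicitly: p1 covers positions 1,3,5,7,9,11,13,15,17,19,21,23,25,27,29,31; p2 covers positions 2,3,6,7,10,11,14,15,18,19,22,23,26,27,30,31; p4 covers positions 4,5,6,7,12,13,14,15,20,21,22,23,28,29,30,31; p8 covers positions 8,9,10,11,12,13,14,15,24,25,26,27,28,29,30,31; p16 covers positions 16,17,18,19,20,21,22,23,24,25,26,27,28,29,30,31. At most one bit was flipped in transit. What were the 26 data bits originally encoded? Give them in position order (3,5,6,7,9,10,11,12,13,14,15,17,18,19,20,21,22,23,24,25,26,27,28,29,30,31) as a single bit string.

00010010011001110010101001

s1: b1⊕b3⊕b5⊕b7⊕b9⊕b11⊕b13⊕b15⊕b17⊕b19⊕b21⊕b23⊕b25⊕b27⊕b29⊕b31 = 0⊕0⊕0⊕1⊕0⊕1⊕0⊕1⊕0⊕1⊕1⊕0⊕0⊕0⊕0⊕1 = 0
s2: b2⊕b3⊕b6⊕b7⊕b10⊕b11⊕b14⊕b15⊕b18⊕b19⊕b22⊕b23⊕b26⊕b27⊕b30⊕b31 = 1⊕0⊕0⊕1⊕0⊕1⊕1⊕1⊕0⊕1⊕0⊕0⊕1⊕0⊕0⊕1 = 0
s4: b4⊕b5⊕b6⊕b7⊕b12⊕b13⊕b14⊕b15⊕b20⊕b21⊕b22⊕b23⊕b28⊕b29⊕b30⊕b31 = 1⊕0⊕0⊕1⊕0⊕0⊕1⊕1⊕1⊕1⊕0⊕0⊕1⊕0⊕0⊕1 = 0
s8: b8⊕b9⊕b10⊕b11⊕b12⊕b13⊕b14⊕b15⊕b24⊕b25⊕b26⊕b27⊕b28⊕b29⊕b30⊕b31 = 1⊕0⊕0⊕1⊕0⊕0⊕1⊕1⊕1⊕0⊕1⊕0⊕1⊕0⊕0⊕1 = 0
s16: b16⊕b17⊕b18⊕b19⊕b20⊕b21⊕b22⊕b23⊕b24⊕b25⊕b26⊕b27⊕b28⊕b29⊕b30⊕b31 = 1⊕0⊕0⊕1⊕1⊕1⊕0⊕0⊕1⊕0⊕1⊕0⊕1⊕0⊕0⊕1 = 0
Syndrome (s16...s1) = 00000 → position 0 (no error).
No correction needed.
Data bits at positions 3,5,6,7,9,10,11,12,13,14,15,17,18,19,20,21,22,23,24,25,26,27,28,29,30,31: 00010010011001110010101001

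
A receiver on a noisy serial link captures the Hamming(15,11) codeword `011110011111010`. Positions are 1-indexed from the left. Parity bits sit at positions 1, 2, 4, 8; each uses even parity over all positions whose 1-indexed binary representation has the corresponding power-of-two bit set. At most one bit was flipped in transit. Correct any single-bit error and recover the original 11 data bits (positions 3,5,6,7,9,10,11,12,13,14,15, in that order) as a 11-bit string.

11001111010

s1: b1⊕b3⊕b5⊕b7⊕b9⊕b11⊕b13⊕b15 = 0⊕1⊕1⊕0⊕1⊕1⊕0⊕0 = 0
s2: b2⊕b3⊕b6⊕b7⊕b10⊕b11⊕b14⊕b15 = 1⊕1⊕0⊕0⊕1⊕1⊕1⊕0 = 1
s4: b4⊕b5⊕b6⊕b7⊕b12⊕b13⊕b14⊕b15 = 1⊕1⊕0⊕0⊕1⊕0⊕1⊕0 = 0
s8: b8⊕b9⊕b10⊕b11⊕b12⊕b13⊕b14⊕b15 = 1⊕1⊕1⊕1⊕1⊕0⊕1⊕0 = 0
Syndrome (s8...s1) = 0010 → position 2.
Flip bit 2: corrected codeword = 001110011111010
Data bits at positions 3,5,6,7,9,10,11,12,13,14,15: 11001111010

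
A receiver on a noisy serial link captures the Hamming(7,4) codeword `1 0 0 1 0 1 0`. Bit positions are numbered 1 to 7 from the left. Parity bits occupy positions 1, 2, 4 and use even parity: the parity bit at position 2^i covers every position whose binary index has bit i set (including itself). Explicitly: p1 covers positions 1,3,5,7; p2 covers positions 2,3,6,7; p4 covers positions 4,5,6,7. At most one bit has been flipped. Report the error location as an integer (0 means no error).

3

s1: b1⊕b3⊕b5⊕b7 = 1⊕0⊕0⊕0 = 1
s2: b2⊕b3⊕b6⊕b7 = 0⊕0⊕1⊕0 = 1
s4: b4⊕b5⊕b6⊕b7 = 1⊕0⊕1⊕0 = 0
Syndrome (s4...s1) = 011 → position 3.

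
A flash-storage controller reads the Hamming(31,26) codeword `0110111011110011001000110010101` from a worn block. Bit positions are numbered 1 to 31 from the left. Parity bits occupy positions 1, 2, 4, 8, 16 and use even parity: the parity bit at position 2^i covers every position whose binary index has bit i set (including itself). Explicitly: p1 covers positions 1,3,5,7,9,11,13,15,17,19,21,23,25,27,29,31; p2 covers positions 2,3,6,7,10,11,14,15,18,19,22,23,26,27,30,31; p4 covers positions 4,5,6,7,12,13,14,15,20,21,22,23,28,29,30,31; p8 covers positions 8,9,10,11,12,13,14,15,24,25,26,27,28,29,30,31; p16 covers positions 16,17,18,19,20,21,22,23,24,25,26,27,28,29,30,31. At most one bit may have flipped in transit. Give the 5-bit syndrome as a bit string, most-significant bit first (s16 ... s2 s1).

11011

s1: b1⊕b3⊕b5⊕b7⊕b9⊕b11⊕b13⊕b15⊕b17⊕b19⊕b21⊕b23⊕b25⊕b27⊕b29⊕b31 = 0⊕1⊕1⊕1⊕1⊕1⊕0⊕1⊕0⊕1⊕0⊕1⊕0⊕1⊕1⊕1 = 1
s2: b2⊕b3⊕b6⊕b7⊕b10⊕b11⊕b14⊕b15⊕b18⊕b19⊕b22⊕b23⊕b26⊕b27⊕b30⊕b31 = 1⊕1⊕1⊕1⊕1⊕1⊕0⊕1⊕0⊕1⊕0⊕1⊕0⊕1⊕0⊕1 = 1
s4: b4⊕b5⊕b6⊕b7⊕b12⊕b13⊕b14⊕b15⊕b20⊕b21⊕b22⊕b23⊕b28⊕b29⊕b30⊕b31 = 0⊕1⊕1⊕1⊕1⊕0⊕0⊕1⊕0⊕0⊕0⊕1⊕0⊕1⊕0⊕1 = 0
s8: b8⊕b9⊕b10⊕b11⊕b12⊕b13⊕b14⊕b15⊕b24⊕b25⊕b26⊕b27⊕b28⊕b29⊕b30⊕b31 = 0⊕1⊕1⊕1⊕1⊕0⊕0⊕1⊕1⊕0⊕0⊕1⊕0⊕1⊕0⊕1 = 1
s16: b16⊕b17⊕b18⊕b19⊕b20⊕b21⊕b22⊕b23⊕b24⊕b25⊕b26⊕b27⊕b28⊕b29⊕b30⊕b31 = 1⊕0⊕0⊕1⊕0⊕0⊕0⊕1⊕1⊕0⊕0⊕1⊕0⊕1⊕0⊕1 = 1
Syndrome (s16...s1) = 11011 → position 27.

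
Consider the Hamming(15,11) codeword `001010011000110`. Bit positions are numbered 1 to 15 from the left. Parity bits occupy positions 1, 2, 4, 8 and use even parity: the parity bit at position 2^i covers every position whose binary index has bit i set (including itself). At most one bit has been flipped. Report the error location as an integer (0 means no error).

4

s1: b1⊕b3⊕b5⊕b7⊕b9⊕b11⊕b13⊕b15 = 0⊕1⊕1⊕0⊕1⊕0⊕1⊕0 = 0
s2: b2⊕b3⊕b6⊕b7⊕b10⊕b11⊕b14⊕b15 = 0⊕1⊕0⊕0⊕0⊕0⊕1⊕0 = 0
s4: b4⊕b5⊕b6⊕b7⊕b12⊕b13⊕b14⊕b15 = 0⊕1⊕0⊕0⊕0⊕1⊕1⊕0 = 1
s8: b8⊕b9⊕b10⊕b11⊕b12⊕b13⊕b14⊕b15 = 1⊕1⊕0⊕0⊕0⊕1⊕1⊕0 = 0
Syndrome (s8...s1) = 0100 → position 4.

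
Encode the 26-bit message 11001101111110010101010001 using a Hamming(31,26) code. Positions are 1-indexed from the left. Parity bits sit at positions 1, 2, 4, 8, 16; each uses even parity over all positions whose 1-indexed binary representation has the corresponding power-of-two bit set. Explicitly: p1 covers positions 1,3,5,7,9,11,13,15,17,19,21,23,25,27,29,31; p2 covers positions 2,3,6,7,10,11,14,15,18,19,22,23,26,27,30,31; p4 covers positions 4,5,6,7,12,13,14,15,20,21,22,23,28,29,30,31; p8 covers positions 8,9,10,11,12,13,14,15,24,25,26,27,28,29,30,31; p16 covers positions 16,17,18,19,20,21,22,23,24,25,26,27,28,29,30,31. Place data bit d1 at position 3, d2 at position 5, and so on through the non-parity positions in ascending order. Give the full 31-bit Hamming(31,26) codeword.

1010100111011111110010101010001

Place data bits at non-power-of-two positions: b3=1, b5=1, b6=0, b7=0, b9=1, b10=1, b11=0, b12=1, b13=1, b14=1, b15=1, b17=1, b18=1, b19=0, b20=0, b21=1, b22=0, b23=1, b24=0, b25=1, b26=0, b27=1, b28=0, b29=0, b30=0, b31=1.
p1 = XOR of data positions {3,5,7,9,11,13,15,17,19,21,23,25,27,29,31} = 1⊕1⊕0⊕1⊕0⊕1⊕1⊕1⊕0⊕1⊕1⊕1⊕1⊕0⊕1 = 1
p2 = XOR of data positions {3,6,7,10,11,14,15,18,19,22,23,26,27,30,31} = 1⊕0⊕0⊕1⊕0⊕1⊕1⊕1⊕0⊕0⊕1⊕0⊕1⊕0⊕1 = 0
p4 = XOR of data positions {5,6,7,12,13,14,15,20,21,22,23,28,29,30,31} = 1⊕0⊕0⊕1⊕1⊕1⊕1⊕0⊕1⊕0⊕1⊕0⊕0⊕0⊕1 = 0
p8 = XOR of data positions {9,10,11,12,13,14,15,24,25,26,27,28,29,30,31} = 1⊕1⊕0⊕1⊕1⊕1⊕1⊕0⊕1⊕0⊕1⊕0⊕0⊕0⊕1 = 1
p16 = XOR of data positions {17,18,19,20,21,22,23,24,25,26,27,28,29,30,31} = 1⊕1⊕0⊕0⊕1⊕0⊕1⊕0⊕1⊕0⊕1⊕0⊕0⊕0⊕1 = 1
Codeword b1..b31 = 1010100111011111110010101010001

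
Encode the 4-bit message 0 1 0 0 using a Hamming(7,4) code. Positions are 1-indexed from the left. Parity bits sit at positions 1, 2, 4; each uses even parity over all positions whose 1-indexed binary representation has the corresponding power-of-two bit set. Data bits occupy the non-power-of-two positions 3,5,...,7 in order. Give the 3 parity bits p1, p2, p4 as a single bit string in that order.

Place data bits at non-power-of-two positions: b3=0, b5=1, b6=0, b7=0.
p1 = XOR of data positions {3,5,7} = 0⊕1⊕0 = 1
p2 = XOR of data positions {3,6,7} = 0⊕0⊕0 = 0
p4 = XOR of data positions {5,6,7} = 1⊕0⊕0 = 1
Parity bits p1,p2,p4 = 101

101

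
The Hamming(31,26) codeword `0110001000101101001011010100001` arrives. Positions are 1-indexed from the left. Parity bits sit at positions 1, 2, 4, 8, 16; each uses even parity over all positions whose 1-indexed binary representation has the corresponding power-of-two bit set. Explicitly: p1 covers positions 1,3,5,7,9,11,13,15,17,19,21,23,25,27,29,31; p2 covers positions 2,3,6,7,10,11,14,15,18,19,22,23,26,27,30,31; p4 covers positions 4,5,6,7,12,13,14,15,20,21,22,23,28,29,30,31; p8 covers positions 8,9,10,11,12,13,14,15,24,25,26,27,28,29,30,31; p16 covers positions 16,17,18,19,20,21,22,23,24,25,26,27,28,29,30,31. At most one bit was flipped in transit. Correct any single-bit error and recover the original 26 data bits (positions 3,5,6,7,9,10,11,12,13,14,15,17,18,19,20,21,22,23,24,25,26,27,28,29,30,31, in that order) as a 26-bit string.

10010010110000011010100001

s1: b1⊕b3⊕b5⊕b7⊕b9⊕b11⊕b13⊕b15⊕b17⊕b19⊕b21⊕b23⊕b25⊕b27⊕b29⊕b31 = 0⊕1⊕0⊕1⊕0⊕1⊕1⊕0⊕0⊕1⊕1⊕0⊕0⊕0⊕0⊕1 = 1
s2: b2⊕b3⊕b6⊕b7⊕b10⊕b11⊕b14⊕b15⊕b18⊕b19⊕b22⊕b23⊕b26⊕b27⊕b30⊕b31 = 1⊕1⊕0⊕1⊕0⊕1⊕1⊕0⊕0⊕1⊕1⊕0⊕1⊕0⊕0⊕1 = 1
s4: b4⊕b5⊕b6⊕b7⊕b12⊕b13⊕b14⊕b15⊕b20⊕b21⊕b22⊕b23⊕b28⊕b29⊕b30⊕b31 = 0⊕0⊕0⊕1⊕0⊕1⊕1⊕0⊕0⊕1⊕1⊕0⊕0⊕0⊕0⊕1 = 0
s8: b8⊕b9⊕b10⊕b11⊕b12⊕b13⊕b14⊕b15⊕b24⊕b25⊕b26⊕b27⊕b28⊕b29⊕b30⊕b31 = 0⊕0⊕0⊕1⊕0⊕1⊕1⊕0⊕1⊕0⊕1⊕0⊕0⊕0⊕0⊕1 = 0
s16: b16⊕b17⊕b18⊕b19⊕b20⊕b21⊕b22⊕b23⊕b24⊕b25⊕b26⊕b27⊕b28⊕b29⊕b30⊕b31 = 1⊕0⊕0⊕1⊕0⊕1⊕1⊕0⊕1⊕0⊕1⊕0⊕0⊕0⊕0⊕1 = 1
Syndrome (s16...s1) = 10011 → position 19.
Flip bit 19: corrected codeword = 0110001000101101000011010100001
Data bits at positions 3,5,6,7,9,10,11,12,13,14,15,17,18,19,20,21,22,23,24,25,26,27,28,29,30,31: 10010010110000011010100001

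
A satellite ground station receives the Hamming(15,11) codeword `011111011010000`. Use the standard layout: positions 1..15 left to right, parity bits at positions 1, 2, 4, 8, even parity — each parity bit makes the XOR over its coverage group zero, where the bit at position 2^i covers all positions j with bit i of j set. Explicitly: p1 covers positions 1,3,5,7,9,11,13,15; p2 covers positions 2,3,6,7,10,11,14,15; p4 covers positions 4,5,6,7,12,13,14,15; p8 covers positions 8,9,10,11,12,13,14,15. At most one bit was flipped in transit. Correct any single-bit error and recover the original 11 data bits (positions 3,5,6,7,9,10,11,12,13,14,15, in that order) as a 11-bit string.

s1: b1⊕b3⊕b5⊕b7⊕b9⊕b11⊕b13⊕b15 = 0⊕1⊕1⊕0⊕1⊕1⊕0⊕0 = 0
s2: b2⊕b3⊕b6⊕b7⊕b10⊕b11⊕b14⊕b15 = 1⊕1⊕1⊕0⊕0⊕1⊕0⊕0 = 0
s4: b4⊕b5⊕b6⊕b7⊕b12⊕b13⊕b14⊕b15 = 1⊕1⊕1⊕0⊕0⊕0⊕0⊕0 = 1
s8: b8⊕b9⊕b10⊕b11⊕b12⊕b13⊕b14⊕b15 = 1⊕1⊕0⊕1⊕0⊕0⊕0⊕0 = 1
Syndrome (s8...s1) = 1100 → position 12.
Flip bit 12: corrected codeword = 011111011011000
Data bits at positions 3,5,6,7,9,10,11,12,13,14,15: 11101011000

11101011000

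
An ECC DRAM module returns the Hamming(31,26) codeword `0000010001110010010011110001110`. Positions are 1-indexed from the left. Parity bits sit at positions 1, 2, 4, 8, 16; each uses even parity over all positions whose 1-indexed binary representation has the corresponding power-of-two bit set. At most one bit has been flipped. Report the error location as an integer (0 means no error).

5

s1: b1⊕b3⊕b5⊕b7⊕b9⊕b11⊕b13⊕b15⊕b17⊕b19⊕b21⊕b23⊕b25⊕b27⊕b29⊕b31 = 0⊕0⊕0⊕0⊕0⊕1⊕0⊕1⊕0⊕0⊕1⊕1⊕0⊕0⊕1⊕0 = 1
s2: b2⊕b3⊕b6⊕b7⊕b10⊕b11⊕b14⊕b15⊕b18⊕b19⊕b22⊕b23⊕b26⊕b27⊕b30⊕b31 = 0⊕0⊕1⊕0⊕1⊕1⊕0⊕1⊕1⊕0⊕1⊕1⊕0⊕0⊕1⊕0 = 0
s4: b4⊕b5⊕b6⊕b7⊕b12⊕b13⊕b14⊕b15⊕b20⊕b21⊕b22⊕b23⊕b28⊕b29⊕b30⊕b31 = 0⊕0⊕1⊕0⊕1⊕0⊕0⊕1⊕0⊕1⊕1⊕1⊕1⊕1⊕1⊕0 = 1
s8: b8⊕b9⊕b10⊕b11⊕b12⊕b13⊕b14⊕b15⊕b24⊕b25⊕b26⊕b27⊕b28⊕b29⊕b30⊕b31 = 0⊕0⊕1⊕1⊕1⊕0⊕0⊕1⊕1⊕0⊕0⊕0⊕1⊕1⊕1⊕0 = 0
s16: b16⊕b17⊕b18⊕b19⊕b20⊕b21⊕b22⊕b23⊕b24⊕b25⊕b26⊕b27⊕b28⊕b29⊕b30⊕b31 = 0⊕0⊕1⊕0⊕0⊕1⊕1⊕1⊕1⊕0⊕0⊕0⊕1⊕1⊕1⊕0 = 0
Syndrome (s16...s1) = 00101 → position 5.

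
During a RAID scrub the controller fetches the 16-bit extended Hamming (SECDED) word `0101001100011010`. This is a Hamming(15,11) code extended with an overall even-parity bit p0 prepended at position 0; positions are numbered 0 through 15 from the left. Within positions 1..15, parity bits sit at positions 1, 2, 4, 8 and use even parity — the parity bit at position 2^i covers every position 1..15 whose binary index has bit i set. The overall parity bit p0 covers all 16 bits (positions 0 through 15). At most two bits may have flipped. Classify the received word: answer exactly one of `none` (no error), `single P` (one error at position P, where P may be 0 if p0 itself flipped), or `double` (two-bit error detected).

s1: b1⊕b3⊕b5⊕b7⊕b9⊕b11⊕b13⊕b15 = 1⊕1⊕0⊕1⊕0⊕1⊕0⊕0 = 0
s2: b2⊕b3⊕b6⊕b7⊕b10⊕b11⊕b14⊕b15 = 0⊕1⊕1⊕1⊕0⊕1⊕1⊕0 = 1
s4: b4⊕b5⊕b6⊕b7⊕b12⊕b13⊕b14⊕b15 = 0⊕0⊕1⊕1⊕1⊕0⊕1⊕0 = 0
s8: b8⊕b9⊕b10⊕b11⊕b12⊕b13⊕b14⊕b15 = 0⊕0⊕0⊕1⊕1⊕0⊕1⊕0 = 1
Syndrome (s8...s1) = 1010 → position 10.
Overall parity (XOR of all 16 bits, including p0): 0⊕1⊕0⊕1⊕0⊕0⊕1⊕1⊕0⊕0⊕0⊕1⊕1⊕0⊕1⊕0 = 1
Overall=1, syndrome position=10 → single-bit error at position 10.

single 10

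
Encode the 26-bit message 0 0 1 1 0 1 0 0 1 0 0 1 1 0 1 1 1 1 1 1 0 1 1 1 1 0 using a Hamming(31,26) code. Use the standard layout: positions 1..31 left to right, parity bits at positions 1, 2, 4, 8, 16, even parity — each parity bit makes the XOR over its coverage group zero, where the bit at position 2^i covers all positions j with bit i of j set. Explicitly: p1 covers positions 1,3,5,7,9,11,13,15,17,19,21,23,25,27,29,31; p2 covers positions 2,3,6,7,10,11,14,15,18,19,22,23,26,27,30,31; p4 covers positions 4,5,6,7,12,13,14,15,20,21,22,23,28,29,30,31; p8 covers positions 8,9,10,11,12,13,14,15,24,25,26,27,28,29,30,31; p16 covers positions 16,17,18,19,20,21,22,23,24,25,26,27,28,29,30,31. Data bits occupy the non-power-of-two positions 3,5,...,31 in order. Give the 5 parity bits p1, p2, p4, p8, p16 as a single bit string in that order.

Place data bits at non-power-of-two positions: b3=0, b5=0, b6=1, b7=1, b9=0, b10=1, b11=0, b12=0, b13=1, b14=0, b15=0, b17=1, b18=1, b19=0, b20=1, b21=1, b22=1, b23=1, b24=1, b25=1, b26=0, b27=1, b28=1, b29=1, b30=1, b31=0.
p1 = XOR of data positions {3,5,7,9,11,13,15,17,19,21,23,25,27,29,31} = 0⊕0⊕1⊕0⊕0⊕1⊕0⊕1⊕0⊕1⊕1⊕1⊕1⊕1⊕0 = 0
p2 = XOR of data positions {3,6,7,10,11,14,15,18,19,22,23,26,27,30,31} = 0⊕1⊕1⊕1⊕0⊕0⊕0⊕1⊕0⊕1⊕1⊕0⊕1⊕1⊕0 = 0
p4 = XOR of data positions {5,6,7,12,13,14,15,20,21,22,23,28,29,30,31} = 0⊕1⊕1⊕0⊕1⊕0⊕0⊕1⊕1⊕1⊕1⊕1⊕1⊕1⊕0 = 0
p8 = XOR of data positions {9,10,11,12,13,14,15,24,25,26,27,28,29,30,31} = 0⊕1⊕0⊕0⊕1⊕0⊕0⊕1⊕1⊕0⊕1⊕1⊕1⊕1⊕0 = 0
p16 = XOR of data positions {17,18,19,20,21,22,23,24,25,26,27,28,29,30,31} = 1⊕1⊕0⊕1⊕1⊕1⊕1⊕1⊕1⊕0⊕1⊕1⊕1⊕1⊕0 = 0
Parity bits p1,p2,p4,p8,p16 = 00000

00000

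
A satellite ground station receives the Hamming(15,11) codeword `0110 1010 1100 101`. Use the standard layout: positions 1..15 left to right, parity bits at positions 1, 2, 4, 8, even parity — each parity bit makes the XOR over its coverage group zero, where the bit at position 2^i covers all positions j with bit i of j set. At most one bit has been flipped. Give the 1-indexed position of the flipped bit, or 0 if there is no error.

s1: b1⊕b3⊕b5⊕b7⊕b9⊕b11⊕b13⊕b15 = 0⊕1⊕1⊕1⊕1⊕0⊕1⊕1 = 0
s2: b2⊕b3⊕b6⊕b7⊕b10⊕b11⊕b14⊕b15 = 1⊕1⊕0⊕1⊕1⊕0⊕0⊕1 = 1
s4: b4⊕b5⊕b6⊕b7⊕b12⊕b13⊕b14⊕b15 = 0⊕1⊕0⊕1⊕0⊕1⊕0⊕1 = 0
s8: b8⊕b9⊕b10⊕b11⊕b12⊕b13⊕b14⊕b15 = 0⊕1⊕1⊕0⊕0⊕1⊕0⊕1 = 0
Syndrome (s8...s1) = 0010 → position 2.

2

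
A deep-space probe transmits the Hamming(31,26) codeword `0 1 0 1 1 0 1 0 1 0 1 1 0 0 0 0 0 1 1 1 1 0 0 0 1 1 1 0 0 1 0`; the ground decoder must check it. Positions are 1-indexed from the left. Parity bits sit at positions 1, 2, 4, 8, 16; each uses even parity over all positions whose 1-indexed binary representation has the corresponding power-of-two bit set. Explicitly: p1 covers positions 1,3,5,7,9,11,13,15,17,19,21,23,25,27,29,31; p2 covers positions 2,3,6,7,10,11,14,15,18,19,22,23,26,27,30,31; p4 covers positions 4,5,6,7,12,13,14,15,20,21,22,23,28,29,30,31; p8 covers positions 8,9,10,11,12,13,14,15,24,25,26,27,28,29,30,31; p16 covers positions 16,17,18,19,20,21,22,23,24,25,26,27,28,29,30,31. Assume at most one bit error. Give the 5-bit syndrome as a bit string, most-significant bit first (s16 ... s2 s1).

s1: b1⊕b3⊕b5⊕b7⊕b9⊕b11⊕b13⊕b15⊕b17⊕b19⊕b21⊕b23⊕b25⊕b27⊕b29⊕b31 = 0⊕0⊕1⊕1⊕1⊕1⊕0⊕0⊕0⊕1⊕1⊕0⊕1⊕1⊕0⊕0 = 0
s2: b2⊕b3⊕b6⊕b7⊕b10⊕b11⊕b14⊕b15⊕b18⊕b19⊕b22⊕b23⊕b26⊕b27⊕b30⊕b31 = 1⊕0⊕0⊕1⊕0⊕1⊕0⊕0⊕1⊕1⊕0⊕0⊕1⊕1⊕1⊕0 = 0
s4: b4⊕b5⊕b6⊕b7⊕b12⊕b13⊕b14⊕b15⊕b20⊕b21⊕b22⊕b23⊕b28⊕b29⊕b30⊕b31 = 1⊕1⊕0⊕1⊕1⊕0⊕0⊕0⊕1⊕1⊕0⊕0⊕0⊕0⊕1⊕0 = 1
s8: b8⊕b9⊕b10⊕b11⊕b12⊕b13⊕b14⊕b15⊕b24⊕b25⊕b26⊕b27⊕b28⊕b29⊕b30⊕b31 = 0⊕1⊕0⊕1⊕1⊕0⊕0⊕0⊕0⊕1⊕1⊕1⊕0⊕0⊕1⊕0 = 1
s16: b16⊕b17⊕b18⊕b19⊕b20⊕b21⊕b22⊕b23⊕b24⊕b25⊕b26⊕b27⊕b28⊕b29⊕b30⊕b31 = 0⊕0⊕1⊕1⊕1⊕1⊕0⊕0⊕0⊕1⊕1⊕1⊕0⊕0⊕1⊕0 = 0
Syndrome (s16...s1) = 01100 → position 12.

01100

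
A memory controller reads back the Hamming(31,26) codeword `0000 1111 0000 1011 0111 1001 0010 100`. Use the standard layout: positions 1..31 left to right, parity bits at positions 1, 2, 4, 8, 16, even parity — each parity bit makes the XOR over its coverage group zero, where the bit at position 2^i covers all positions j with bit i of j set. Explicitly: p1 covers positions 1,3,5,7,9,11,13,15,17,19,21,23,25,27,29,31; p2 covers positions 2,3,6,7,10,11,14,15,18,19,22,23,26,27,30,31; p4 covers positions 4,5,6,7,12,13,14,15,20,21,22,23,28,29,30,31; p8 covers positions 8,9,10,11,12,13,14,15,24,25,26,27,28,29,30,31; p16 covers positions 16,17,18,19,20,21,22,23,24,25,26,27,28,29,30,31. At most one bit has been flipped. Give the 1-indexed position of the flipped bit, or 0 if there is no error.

s1: b1⊕b3⊕b5⊕b7⊕b9⊕b11⊕b13⊕b15⊕b17⊕b19⊕b21⊕b23⊕b25⊕b27⊕b29⊕b31 = 0⊕0⊕1⊕1⊕0⊕0⊕1⊕1⊕0⊕1⊕1⊕0⊕0⊕1⊕1⊕0 = 0
s2: b2⊕b3⊕b6⊕b7⊕b10⊕b11⊕b14⊕b15⊕b18⊕b19⊕b22⊕b23⊕b26⊕b27⊕b30⊕b31 = 0⊕0⊕1⊕1⊕0⊕0⊕0⊕1⊕1⊕1⊕0⊕0⊕0⊕1⊕0⊕0 = 0
s4: b4⊕b5⊕b6⊕b7⊕b12⊕b13⊕b14⊕b15⊕b20⊕b21⊕b22⊕b23⊕b28⊕b29⊕b30⊕b31 = 0⊕1⊕1⊕1⊕0⊕1⊕0⊕1⊕1⊕1⊕0⊕0⊕0⊕1⊕0⊕0 = 0
s8: b8⊕b9⊕b10⊕b11⊕b12⊕b13⊕b14⊕b15⊕b24⊕b25⊕b26⊕b27⊕b28⊕b29⊕b30⊕b31 = 1⊕0⊕0⊕0⊕0⊕1⊕0⊕1⊕1⊕0⊕0⊕1⊕0⊕1⊕0⊕0 = 0
s16: b16⊕b17⊕b18⊕b19⊕b20⊕b21⊕b22⊕b23⊕b24⊕b25⊕b26⊕b27⊕b28⊕b29⊕b30⊕b31 = 1⊕0⊕1⊕1⊕1⊕1⊕0⊕0⊕1⊕0⊕0⊕1⊕0⊕1⊕0⊕0 = 0
Syndrome (s16...s1) = 00000 → position 0 (no error).

0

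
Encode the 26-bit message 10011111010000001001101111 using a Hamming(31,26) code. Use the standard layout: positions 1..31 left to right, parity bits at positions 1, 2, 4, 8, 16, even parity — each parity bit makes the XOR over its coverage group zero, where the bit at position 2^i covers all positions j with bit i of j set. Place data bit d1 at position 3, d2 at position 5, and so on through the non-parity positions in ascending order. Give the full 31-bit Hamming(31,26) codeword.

1110001111110101000001001101111

Place data bits at non-power-of-two positions: b3=1, b5=0, b6=0, b7=1, b9=1, b10=1, b11=1, b12=1, b13=0, b14=1, b15=0, b17=0, b18=0, b19=0, b20=0, b21=0, b22=1, b23=0, b24=0, b25=1, b26=1, b27=0, b28=1, b29=1, b30=1, b31=1.
p1 = XOR of data positions {3,5,7,9,11,13,15,17,19,21,23,25,27,29,31} = 1⊕0⊕1⊕1⊕1⊕0⊕0⊕0⊕0⊕0⊕0⊕1⊕0⊕1⊕1 = 1
p2 = XOR of data positions {3,6,7,10,11,14,15,18,19,22,23,26,27,30,31} = 1⊕0⊕1⊕1⊕1⊕1⊕0⊕0⊕0⊕1⊕0⊕1⊕0⊕1⊕1 = 1
p4 = XOR of data positions {5,6,7,12,13,14,15,20,21,22,23,28,29,30,31} = 0⊕0⊕1⊕1⊕0⊕1⊕0⊕0⊕0⊕1⊕0⊕1⊕1⊕1⊕1 = 0
p8 = XOR of data positions {9,10,11,12,13,14,15,24,25,26,27,28,29,30,31} = 1⊕1⊕1⊕1⊕0⊕1⊕0⊕0⊕1⊕1⊕0⊕1⊕1⊕1⊕1 = 1
p16 = XOR of data positions {17,18,19,20,21,22,23,24,25,26,27,28,29,30,31} = 0⊕0⊕0⊕0⊕0⊕1⊕0⊕0⊕1⊕1⊕0⊕1⊕1⊕1⊕1 = 1
Codeword b1..b31 = 1110001111110101000001001101111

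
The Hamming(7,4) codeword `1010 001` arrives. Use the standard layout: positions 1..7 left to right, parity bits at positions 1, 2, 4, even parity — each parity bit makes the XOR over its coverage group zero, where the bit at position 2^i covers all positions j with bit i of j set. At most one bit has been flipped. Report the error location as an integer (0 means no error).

s1: b1⊕b3⊕b5⊕b7 = 1⊕1⊕0⊕1 = 1
s2: b2⊕b3⊕b6⊕b7 = 0⊕1⊕0⊕1 = 0
s4: b4⊕b5⊕b6⊕b7 = 0⊕0⊕0⊕1 = 1
Syndrome (s4...s1) = 101 → position 5.

5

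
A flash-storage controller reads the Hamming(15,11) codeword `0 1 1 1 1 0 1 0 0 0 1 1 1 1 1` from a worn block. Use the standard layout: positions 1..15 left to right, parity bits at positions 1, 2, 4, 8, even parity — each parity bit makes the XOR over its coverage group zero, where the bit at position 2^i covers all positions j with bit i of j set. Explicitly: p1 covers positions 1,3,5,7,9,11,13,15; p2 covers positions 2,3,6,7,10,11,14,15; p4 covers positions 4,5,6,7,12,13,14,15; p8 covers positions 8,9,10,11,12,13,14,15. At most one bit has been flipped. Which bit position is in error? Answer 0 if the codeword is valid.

12

s1: b1⊕b3⊕b5⊕b7⊕b9⊕b11⊕b13⊕b15 = 0⊕1⊕1⊕1⊕0⊕1⊕1⊕1 = 0
s2: b2⊕b3⊕b6⊕b7⊕b10⊕b11⊕b14⊕b15 = 1⊕1⊕0⊕1⊕0⊕1⊕1⊕1 = 0
s4: b4⊕b5⊕b6⊕b7⊕b12⊕b13⊕b14⊕b15 = 1⊕1⊕0⊕1⊕1⊕1⊕1⊕1 = 1
s8: b8⊕b9⊕b10⊕b11⊕b12⊕b13⊕b14⊕b15 = 0⊕0⊕0⊕1⊕1⊕1⊕1⊕1 = 1
Syndrome (s8...s1) = 1100 → position 12.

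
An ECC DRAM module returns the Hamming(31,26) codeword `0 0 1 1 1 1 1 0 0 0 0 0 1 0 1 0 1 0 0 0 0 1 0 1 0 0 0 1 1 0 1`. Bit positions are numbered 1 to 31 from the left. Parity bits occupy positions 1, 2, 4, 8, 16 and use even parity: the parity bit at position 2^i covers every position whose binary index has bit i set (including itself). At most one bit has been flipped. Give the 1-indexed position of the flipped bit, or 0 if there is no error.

s1: b1⊕b3⊕b5⊕b7⊕b9⊕b11⊕b13⊕b15⊕b17⊕b19⊕b21⊕b23⊕b25⊕b27⊕b29⊕b31 = 0⊕1⊕1⊕1⊕0⊕0⊕1⊕1⊕1⊕0⊕0⊕0⊕0⊕0⊕1⊕1 = 0
s2: b2⊕b3⊕b6⊕b7⊕b10⊕b11⊕b14⊕b15⊕b18⊕b19⊕b22⊕b23⊕b26⊕b27⊕b30⊕b31 = 0⊕1⊕1⊕1⊕0⊕0⊕0⊕1⊕0⊕0⊕1⊕0⊕0⊕0⊕0⊕1 = 0
s4: b4⊕b5⊕b6⊕b7⊕b12⊕b13⊕b14⊕b15⊕b20⊕b21⊕b22⊕b23⊕b28⊕b29⊕b30⊕b31 = 1⊕1⊕1⊕1⊕0⊕1⊕0⊕1⊕0⊕0⊕1⊕0⊕1⊕1⊕0⊕1 = 0
s8: b8⊕b9⊕b10⊕b11⊕b12⊕b13⊕b14⊕b15⊕b24⊕b25⊕b26⊕b27⊕b28⊕b29⊕b30⊕b31 = 0⊕0⊕0⊕0⊕0⊕1⊕0⊕1⊕1⊕0⊕0⊕0⊕1⊕1⊕0⊕1 = 0
s16: b16⊕b17⊕b18⊕b19⊕b20⊕b21⊕b22⊕b23⊕b24⊕b25⊕b26⊕b27⊕b28⊕b29⊕b30⊕b31 = 0⊕1⊕0⊕0⊕0⊕0⊕1⊕0⊕1⊕0⊕0⊕0⊕1⊕1⊕0⊕1 = 0
Syndrome (s16...s1) = 00000 → position 0 (no error).

0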